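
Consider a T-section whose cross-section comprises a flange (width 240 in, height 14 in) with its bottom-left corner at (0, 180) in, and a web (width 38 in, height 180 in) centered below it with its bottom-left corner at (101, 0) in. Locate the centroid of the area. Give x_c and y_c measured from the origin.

x_c = 120.00 in, y_c = 121.95 in

web: A = 38 × 180 = 6840.00, centroid at (120.00, 90.00).
flange: A = 240 × 14 = 3360.00, centroid at (120.00, 187.00).
ΣA = 10200.00 in², ΣAx_c = 1224000.00 in³, ΣAy_c = 1243920.00 in³.
x_c = 1224000.00/10200.00 = 120.00 in; y_c = 1243920.00/10200.00 = 121.95 in.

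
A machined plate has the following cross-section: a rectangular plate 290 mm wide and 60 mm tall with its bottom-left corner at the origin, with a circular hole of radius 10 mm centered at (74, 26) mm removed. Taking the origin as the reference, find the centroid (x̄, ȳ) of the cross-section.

plate: A = 290 × 60 = 17400.00, centroid at (145.00, 30.00).
hole: A = −π·10² = -314.16, centroid at (74.00, 26.00).
ΣA = 17085.84 mm²
ΣAx̄ = (17400.00)(145.00) + (-314.16)(74.00) = 2499752.21 mm³
ΣAȳ = (17400.00)(30.00) + (-314.16)(26.00) = 513831.86 mm³
x̄ = 2499752.21 / 17085.84 = 146.31 mm
ȳ = 513831.86 / 17085.84 = 30.07 mm

x̄ = 146.31 mm, ȳ = 30.07 mm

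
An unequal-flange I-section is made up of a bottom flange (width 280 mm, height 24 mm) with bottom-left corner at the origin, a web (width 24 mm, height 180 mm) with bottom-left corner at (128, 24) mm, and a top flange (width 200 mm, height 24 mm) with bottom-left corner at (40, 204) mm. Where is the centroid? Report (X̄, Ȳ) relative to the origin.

X̄ = 140.00 mm, Ȳ = 101.64 mm

Part | A | x̄ᵢ | ȳᵢ | A·x̄ᵢ | A·ȳᵢ
bottom flange | 6720.00 | 140.00 | 12.00 | 940800.00 | 80640.00
web | 4320.00 | 140.00 | 114.00 | 604800.00 | 492480.00
top flange | 4800.00 | 140.00 | 216.00 | 672000.00 | 1036800.00
Σ | 15840.00 |  |  | 2217600.00 | 1609920.00
X̄ = 2217600.00 / 15840.00 = 140.00 mm
Ȳ = 1609920.00 / 15840.00 = 101.64 mm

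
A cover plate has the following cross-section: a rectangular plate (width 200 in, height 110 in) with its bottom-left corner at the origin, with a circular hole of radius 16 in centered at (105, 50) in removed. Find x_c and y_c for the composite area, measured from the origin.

plate: A = 200 × 110 = 22000.00, centroid at (100.00, 55.00).
hole: A = −π·16² = -804.25, centroid at (105.00, 50.00).
ΣA = 21195.75 in², ΣAx_c = 2115553.99 in³, ΣAy_c = 1169787.61 in³.
x_c = 2115553.99/21195.75 = 99.81 in; y_c = 1169787.61/21195.75 = 55.19 in.

x_c = 99.81 in, y_c = 55.19 in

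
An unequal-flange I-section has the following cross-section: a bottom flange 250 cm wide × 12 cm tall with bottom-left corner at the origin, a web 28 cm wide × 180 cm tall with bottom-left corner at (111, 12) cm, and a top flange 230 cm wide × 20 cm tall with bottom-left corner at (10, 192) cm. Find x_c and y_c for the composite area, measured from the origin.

x_c = 125.00 cm, y_c = 115.61 cm

bottom flange: A = 250 × 12 = 3000.00, centroid at (125.00, 6.00).
web: A = 28 × 180 = 5040.00, centroid at (125.00, 102.00).
top flange: A = 230 × 20 = 4600.00, centroid at (125.00, 202.00).
ΣA = 12640.00 cm²
ΣAx_c = (3000.00)(125.00) + (5040.00)(125.00) + (4600.00)(125.00) = 1580000.00 cm³
ΣAy_c = (3000.00)(6.00) + (5040.00)(102.00) + (4600.00)(202.00) = 1461280.00 cm³
x_c = 1580000.00 / 12640.00 = 125.00 cm
y_c = 1461280.00 / 12640.00 = 115.61 cm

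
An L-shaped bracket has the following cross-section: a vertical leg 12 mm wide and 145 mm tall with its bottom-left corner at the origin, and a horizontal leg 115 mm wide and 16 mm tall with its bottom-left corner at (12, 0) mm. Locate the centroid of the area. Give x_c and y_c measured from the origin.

Part | A | x̄ᵢ | ȳᵢ | A·x̄ᵢ | A·ȳᵢ
vertical leg | 1740.00 | 6.00 | 72.50 | 10440.00 | 126150.00
horizontal leg | 1840.00 | 69.50 | 8.00 | 127880.00 | 14720.00
Σ | 3580.00 |  |  | 138320.00 | 140870.00
x_c = 138320.00 / 3580.00 = 38.64 mm
y_c = 140870.00 / 3580.00 = 39.35 mm

x_c = 38.64 mm, y_c = 39.35 mm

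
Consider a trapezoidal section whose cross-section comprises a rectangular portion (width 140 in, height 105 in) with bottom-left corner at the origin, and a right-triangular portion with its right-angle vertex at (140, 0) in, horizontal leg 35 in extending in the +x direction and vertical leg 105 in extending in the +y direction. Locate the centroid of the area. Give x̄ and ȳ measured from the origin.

x̄ = 79.07 in, ȳ = 50.56 in

rectangular portion: A = 140 × 105 = 14700.00, centroid at (70.00, 52.50).
triangular portion: A = ½·35·105 = 1837.50, centroid at (151.67, 35.00).
ΣA = 16537.50 in²
ΣAx̄ = (14700.00)(70.00) + (1837.50)(151.67) = 1307687.50 in³
ΣAȳ = (14700.00)(52.50) + (1837.50)(35.00) = 836062.50 in³
x̄ = 1307687.50 / 16537.50 = 79.07 in
ȳ = 836062.50 / 16537.50 = 50.56 in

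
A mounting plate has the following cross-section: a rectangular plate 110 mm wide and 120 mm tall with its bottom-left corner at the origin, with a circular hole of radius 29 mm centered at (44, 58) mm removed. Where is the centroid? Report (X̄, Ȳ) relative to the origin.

plate: A = 110 × 120 = 13200.00, centroid at (55.00, 60.00).
hole: A = −π·29² = -2642.08, centroid at (44.00, 58.00).
ΣA = 10557.92 mm²
ΣAX̄ = (13200.00)(55.00) + (-2642.08)(44.00) = 609748.51 mm³
ΣAȲ = (13200.00)(60.00) + (-2642.08)(58.00) = 638759.39 mm³
X̄ = 609748.51 / 10557.92 = 57.75 mm
Ȳ = 638759.39 / 10557.92 = 60.50 mm

X̄ = 57.75 mm, Ȳ = 60.50 mm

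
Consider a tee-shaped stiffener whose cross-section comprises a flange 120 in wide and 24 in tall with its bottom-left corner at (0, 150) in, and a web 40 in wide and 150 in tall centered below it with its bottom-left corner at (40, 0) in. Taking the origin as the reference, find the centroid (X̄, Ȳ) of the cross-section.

Part | A | x̄ᵢ | ȳᵢ | A·x̄ᵢ | A·ȳᵢ
web | 6000.00 | 60.00 | 75.00 | 360000.00 | 450000.00
flange | 2880.00 | 60.00 | 162.00 | 172800.00 | 466560.00
Σ | 8880.00 |  |  | 532800.00 | 916560.00
X̄ = 532800.00 / 8880.00 = 60.00 in
Ȳ = 916560.00 / 8880.00 = 103.22 in

X̄ = 60.00 in, Ȳ = 103.22 in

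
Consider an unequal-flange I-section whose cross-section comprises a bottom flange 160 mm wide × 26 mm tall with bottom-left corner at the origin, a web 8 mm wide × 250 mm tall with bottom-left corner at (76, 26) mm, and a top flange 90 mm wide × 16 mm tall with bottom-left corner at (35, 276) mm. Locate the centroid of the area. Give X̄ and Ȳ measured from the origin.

bottom flange: A = 160 × 26 = 4160.00, centroid at (80.00, 13.00).
web: A = 8 × 250 = 2000.00, centroid at (80.00, 151.00).
top flange: A = 90 × 16 = 1440.00, centroid at (80.00, 284.00).
ΣA = 7600.00 mm², ΣAX̄ = 608000.00 mm³, ΣAȲ = 765040.00 mm³.
X̄ = 608000.00/7600.00 = 80.00 mm; Ȳ = 765040.00/7600.00 = 100.66 mm.

X̄ = 80.00 mm, Ȳ = 100.66 mm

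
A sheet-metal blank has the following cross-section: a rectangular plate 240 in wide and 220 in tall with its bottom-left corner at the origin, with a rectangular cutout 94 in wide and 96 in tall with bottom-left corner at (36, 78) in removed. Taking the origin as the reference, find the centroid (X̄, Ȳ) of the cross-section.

plate: A = 240 × 220 = 52800.00, centroid at (120.00, 110.00).
hole: A = −(94 × 96) = -9024.00, centroid at (83.00, 126.00).
ΣA = 43776.00 in²
ΣAX̄ = (52800.00)(120.00) + (-9024.00)(83.00) = 5587008.00 in³
ΣAȲ = (52800.00)(110.00) + (-9024.00)(126.00) = 4670976.00 in³
X̄ = 5587008.00 / 43776.00 = 127.63 in
Ȳ = 4670976.00 / 43776.00 = 106.70 in

X̄ = 127.63 in, Ȳ = 106.70 in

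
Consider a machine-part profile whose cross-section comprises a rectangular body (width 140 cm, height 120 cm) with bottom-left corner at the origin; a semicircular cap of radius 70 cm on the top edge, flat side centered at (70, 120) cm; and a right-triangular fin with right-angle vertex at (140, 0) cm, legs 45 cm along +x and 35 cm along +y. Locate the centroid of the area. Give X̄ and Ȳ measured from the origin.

rectangular body: A = 140 × 120 = 16800.00, centroid at (70.00, 60.00).
semicircular top: A = ½π·70² = 7696.90, centroid at (70.00, 149.71).
triangular fin: A = ½·45·35 = 787.50, centroid at (155.00, 11.67).
ΣA = 25284.40 cm²
ΣAX̄ = (16800.00)(70.00) + (7696.90)(70.00) + (787.50)(155.00) = 1836845.64 cm³
ΣAȲ = (16800.00)(60.00) + (7696.90)(149.71) + (787.50)(11.67) = 2169482.41 cm³
X̄ = 1836845.64 / 25284.40 = 72.65 cm
Ȳ = 2169482.41 / 25284.40 = 85.80 cm

X̄ = 72.65 cm, Ȳ = 85.80 cm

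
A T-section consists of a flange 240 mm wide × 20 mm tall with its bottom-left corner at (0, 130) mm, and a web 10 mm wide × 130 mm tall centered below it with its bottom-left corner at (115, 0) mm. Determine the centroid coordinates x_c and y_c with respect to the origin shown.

x_c = 120.00 mm, y_c = 124.02 mm

web: A = 10 × 130 = 1300.00, centroid at (120.00, 65.00).
flange: A = 240 × 20 = 4800.00, centroid at (120.00, 140.00).
ΣA = 6100.00 mm²
ΣAx_c = (1300.00)(120.00) + (4800.00)(120.00) = 732000.00 mm³
ΣAy_c = (1300.00)(65.00) + (4800.00)(140.00) = 756500.00 mm³
x_c = 732000.00 / 6100.00 = 120.00 mm
y_c = 756500.00 / 6100.00 = 124.02 mm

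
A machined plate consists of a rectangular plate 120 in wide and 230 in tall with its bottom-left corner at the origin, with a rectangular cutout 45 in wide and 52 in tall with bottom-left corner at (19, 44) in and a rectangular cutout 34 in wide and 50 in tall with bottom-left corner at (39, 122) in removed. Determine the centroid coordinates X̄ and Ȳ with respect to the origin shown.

Part | A | x̄ᵢ | ȳᵢ | A·x̄ᵢ | A·ȳᵢ
plate | 27600.00 | 60.00 | 115.00 | 1656000.00 | 3174000.00
hole 1 | -2340.00 | 41.50 | 70.00 | -97110.00 | -163800.00
hole 2 | -1700.00 | 56.00 | 147.00 | -95200.00 | -249900.00
Σ | 23560.00 |  |  | 1463690.00 | 2760300.00
X̄ = 1463690.00 / 23560.00 = 62.13 in
Ȳ = 2760300.00 / 23560.00 = 117.16 in

X̄ = 62.13 in, Ȳ = 117.16 in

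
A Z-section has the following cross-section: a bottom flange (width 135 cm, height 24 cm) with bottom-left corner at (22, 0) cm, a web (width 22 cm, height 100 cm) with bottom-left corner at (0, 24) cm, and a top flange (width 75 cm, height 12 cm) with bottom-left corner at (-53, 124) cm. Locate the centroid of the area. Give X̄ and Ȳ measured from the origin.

Part | A | x̄ᵢ | ȳᵢ | A·x̄ᵢ | A·ȳᵢ
bottom flange | 3240.00 | 89.50 | 12.00 | 289980.00 | 38880.00
web | 2200.00 | 11.00 | 74.00 | 24200.00 | 162800.00
top flange | 900.00 | -15.50 | 130.00 | -13950.00 | 117000.00
Σ | 6340.00 |  |  | 300230.00 | 318680.00
X̄ = 300230.00 / 6340.00 = 47.35 cm
Ȳ = 318680.00 / 6340.00 = 50.26 cm

X̄ = 47.35 cm, Ȳ = 50.26 cm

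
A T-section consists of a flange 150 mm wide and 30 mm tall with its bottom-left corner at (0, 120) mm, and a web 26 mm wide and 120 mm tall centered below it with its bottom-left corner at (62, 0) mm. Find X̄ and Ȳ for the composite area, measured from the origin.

X̄ = 75.00 mm, Ȳ = 104.29 mm

web: A = 26 × 120 = 3120.00, centroid at (75.00, 60.00).
flange: A = 150 × 30 = 4500.00, centroid at (75.00, 135.00).
ΣA = 7620.00 mm², ΣAX̄ = 571500.00 mm³, ΣAȲ = 794700.00 mm³.
X̄ = 571500.00/7620.00 = 75.00 mm; Ȳ = 794700.00/7620.00 = 104.29 mm.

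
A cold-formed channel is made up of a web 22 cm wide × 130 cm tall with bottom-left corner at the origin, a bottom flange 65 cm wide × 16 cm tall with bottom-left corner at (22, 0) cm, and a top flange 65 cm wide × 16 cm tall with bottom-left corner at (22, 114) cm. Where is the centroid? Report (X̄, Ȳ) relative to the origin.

X̄ = 29.32 cm, Ȳ = 65.00 cm

Part | A | x̄ᵢ | ȳᵢ | A·x̄ᵢ | A·ȳᵢ
web | 2860.00 | 11.00 | 65.00 | 31460.00 | 185900.00
bottom flange | 1040.00 | 54.50 | 8.00 | 56680.00 | 8320.00
top flange | 1040.00 | 54.50 | 122.00 | 56680.00 | 126880.00
Σ | 4940.00 |  |  | 144820.00 | 321100.00
X̄ = 144820.00 / 4940.00 = 29.32 cm
Ȳ = 321100.00 / 4940.00 = 65.00 cm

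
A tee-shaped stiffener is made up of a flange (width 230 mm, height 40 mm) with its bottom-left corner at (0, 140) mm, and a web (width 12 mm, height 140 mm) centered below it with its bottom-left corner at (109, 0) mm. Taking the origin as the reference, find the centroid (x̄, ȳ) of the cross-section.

x̄ = 115.00 mm, ȳ = 146.10 mm

Part | A | x̄ᵢ | ȳᵢ | A·x̄ᵢ | A·ȳᵢ
web | 1680.00 | 115.00 | 70.00 | 193200.00 | 117600.00
flange | 9200.00 | 115.00 | 160.00 | 1058000.00 | 1472000.00
Σ | 10880.00 |  |  | 1251200.00 | 1589600.00
x̄ = 1251200.00 / 10880.00 = 115.00 mm
ȳ = 1589600.00 / 10880.00 = 146.10 mm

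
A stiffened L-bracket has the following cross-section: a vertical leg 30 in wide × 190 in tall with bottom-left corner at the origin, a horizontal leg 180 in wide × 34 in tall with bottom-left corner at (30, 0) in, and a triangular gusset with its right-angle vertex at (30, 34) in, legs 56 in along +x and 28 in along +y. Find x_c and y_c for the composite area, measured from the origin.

vertical leg: A = 30 × 190 = 5700.00, centroid at (15.00, 95.00).
horizontal leg: A = 180 × 34 = 6120.00, centroid at (120.00, 17.00).
gusset: A = ½·56·28 = 784.00, centroid at (48.67, 43.33).
ΣA = 12604.00 in², ΣAx_c = 858054.67 in³, ΣAy_c = 679513.33 in³.
x_c = 858054.67/12604.00 = 68.08 in; y_c = 679513.33/12604.00 = 53.91 in.

x_c = 68.08 in, y_c = 53.91 in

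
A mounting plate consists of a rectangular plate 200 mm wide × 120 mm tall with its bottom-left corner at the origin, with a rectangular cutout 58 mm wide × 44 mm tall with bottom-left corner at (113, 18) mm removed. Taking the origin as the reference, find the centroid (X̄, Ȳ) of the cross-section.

X̄ = 95.00 mm, Ȳ = 62.38 mm

Part | A | x̄ᵢ | ȳᵢ | A·x̄ᵢ | A·ȳᵢ
plate | 24000.00 | 100.00 | 60.00 | 2400000.00 | 1440000.00
hole | -2552.00 | 142.00 | 40.00 | -362384.00 | -102080.00
Σ | 21448.00 |  |  | 2037616.00 | 1337920.00
X̄ = 2037616.00 / 21448.00 = 95.00 mm
Ȳ = 1337920.00 / 21448.00 = 62.38 mm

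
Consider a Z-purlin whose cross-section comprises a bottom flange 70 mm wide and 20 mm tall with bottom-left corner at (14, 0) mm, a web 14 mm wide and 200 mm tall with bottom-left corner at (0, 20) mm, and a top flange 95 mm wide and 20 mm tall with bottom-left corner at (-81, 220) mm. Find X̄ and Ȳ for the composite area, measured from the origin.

bottom flange: A = 70 × 20 = 1400.00, centroid at (49.00, 10.00).
web: A = 14 × 200 = 2800.00, centroid at (7.00, 120.00).
top flange: A = 95 × 20 = 1900.00, centroid at (-33.50, 230.00).
ΣA = 6100.00 mm², ΣAX̄ = 24550.00 mm³, ΣAȲ = 787000.00 mm³.
X̄ = 24550.00/6100.00 = 4.02 mm; Ȳ = 787000.00/6100.00 = 129.02 mm.

X̄ = 4.02 mm, Ȳ = 129.02 mm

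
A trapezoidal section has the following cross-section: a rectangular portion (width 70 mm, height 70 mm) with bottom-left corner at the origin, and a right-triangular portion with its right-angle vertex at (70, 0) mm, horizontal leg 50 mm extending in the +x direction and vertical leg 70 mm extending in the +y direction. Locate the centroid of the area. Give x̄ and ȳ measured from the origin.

x̄ = 48.60 mm, ȳ = 31.93 mm

Part | A | x̄ᵢ | ȳᵢ | A·x̄ᵢ | A·ȳᵢ
rectangular portion | 4900.00 | 35.00 | 35.00 | 171500.00 | 171500.00
triangular portion | 1750.00 | 86.67 | 23.33 | 151666.67 | 40833.33
Σ | 6650.00 |  |  | 323166.67 | 212333.33
x̄ = 323166.67 / 6650.00 = 48.60 mm
ȳ = 212333.33 / 6650.00 = 31.93 mm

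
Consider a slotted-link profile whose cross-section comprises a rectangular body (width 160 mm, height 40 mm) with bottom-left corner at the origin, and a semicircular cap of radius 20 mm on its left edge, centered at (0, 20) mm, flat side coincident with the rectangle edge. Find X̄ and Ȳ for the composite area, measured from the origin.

rectangular body: A = 160 × 40 = 6400.00, centroid at (80.00, 20.00).
semicircular end: A = ½π·20² = 628.32, centroid at (-8.49, 20.00).
ΣA = 7028.32 mm², ΣAX̄ = 506666.67 mm³, ΣAȲ = 140566.37 mm³.
X̄ = 506666.67/7028.32 = 72.09 mm; Ȳ = 140566.37/7028.32 = 20.00 mm.

X̄ = 72.09 mm, Ȳ = 20.00 mm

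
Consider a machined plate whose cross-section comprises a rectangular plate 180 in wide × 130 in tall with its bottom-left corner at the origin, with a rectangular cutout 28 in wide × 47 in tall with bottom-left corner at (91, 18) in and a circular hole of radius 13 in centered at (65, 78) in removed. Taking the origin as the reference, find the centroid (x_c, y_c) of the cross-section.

Part | A | x̄ᵢ | ȳᵢ | A·x̄ᵢ | A·ȳᵢ
plate | 23400.00 | 90.00 | 65.00 | 2106000.00 | 1521000.00
hole 1 | -1316.00 | 105.00 | 41.50 | -138180.00 | -54614.00
hole 2 | -530.93 | 65.00 | 78.00 | -34510.40 | -41412.47
Σ | 21553.07 |  |  | 1933309.60 | 1424973.53
x_c = 1933309.60 / 21553.07 = 89.70 in
y_c = 1424973.53 / 21553.07 = 66.11 in

x_c = 89.70 in, y_c = 66.11 in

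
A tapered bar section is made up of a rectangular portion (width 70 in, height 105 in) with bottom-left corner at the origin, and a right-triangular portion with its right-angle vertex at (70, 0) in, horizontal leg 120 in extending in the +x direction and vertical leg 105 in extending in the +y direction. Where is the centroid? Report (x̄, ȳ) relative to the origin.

x̄ = 69.62 in, ȳ = 44.42 in

Part | A | x̄ᵢ | ȳᵢ | A·x̄ᵢ | A·ȳᵢ
rectangular portion | 7350.00 | 35.00 | 52.50 | 257250.00 | 385875.00
triangular portion | 6300.00 | 110.00 | 35.00 | 693000.00 | 220500.00
Σ | 13650.00 |  |  | 950250.00 | 606375.00
x̄ = 950250.00 / 13650.00 = 69.62 in
ȳ = 606375.00 / 13650.00 = 44.42 in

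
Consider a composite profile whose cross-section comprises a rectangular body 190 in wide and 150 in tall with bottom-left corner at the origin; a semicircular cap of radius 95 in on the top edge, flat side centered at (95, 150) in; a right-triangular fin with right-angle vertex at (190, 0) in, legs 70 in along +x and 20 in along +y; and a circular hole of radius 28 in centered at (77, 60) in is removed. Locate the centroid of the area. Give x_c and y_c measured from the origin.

Part | A | x̄ᵢ | ȳᵢ | A·x̄ᵢ | A·ȳᵢ
rectangular body | 28500.00 | 95.00 | 75.00 | 2707500.00 | 2137500.00
semicircular top | 14176.44 | 95.00 | 190.32 | 1346761.50 | 2698048.86
triangular fin | 700.00 | 213.33 | 6.67 | 149333.33 | 4666.67
hole | -2463.01 | 77.00 | 60.00 | -189651.67 | -147780.52
Σ | 40913.43 |  |  | 4013943.17 | 4692435.01
x_c = 4013943.17 / 40913.43 = 98.11 in
y_c = 4692435.01 / 40913.43 = 114.69 in

x_c = 98.11 in, y_c = 114.69 in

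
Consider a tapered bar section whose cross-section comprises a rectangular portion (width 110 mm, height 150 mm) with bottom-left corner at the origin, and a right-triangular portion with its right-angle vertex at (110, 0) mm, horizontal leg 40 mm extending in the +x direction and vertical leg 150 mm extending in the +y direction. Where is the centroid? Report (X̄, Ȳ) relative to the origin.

Part | A | x̄ᵢ | ȳᵢ | A·x̄ᵢ | A·ȳᵢ
rectangular portion | 16500.00 | 55.00 | 75.00 | 907500.00 | 1237500.00
triangular portion | 3000.00 | 123.33 | 50.00 | 370000.00 | 150000.00
Σ | 19500.00 |  |  | 1277500.00 | 1387500.00
X̄ = 1277500.00 / 19500.00 = 65.51 mm
Ȳ = 1387500.00 / 19500.00 = 71.15 mm

X̄ = 65.51 mm, Ȳ = 71.15 mm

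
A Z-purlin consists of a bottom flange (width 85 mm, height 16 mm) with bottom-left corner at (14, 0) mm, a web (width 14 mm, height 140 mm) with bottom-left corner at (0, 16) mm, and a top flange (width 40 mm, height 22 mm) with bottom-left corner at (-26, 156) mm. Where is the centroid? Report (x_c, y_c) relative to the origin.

bottom flange: A = 85 × 16 = 1360.00, centroid at (56.50, 8.00).
web: A = 14 × 140 = 1960.00, centroid at (7.00, 86.00).
top flange: A = 40 × 22 = 880.00, centroid at (-6.00, 167.00).
ΣA = 4200.00 mm², ΣAx_c = 85280.00 mm³, ΣAy_c = 326400.00 mm³.
x_c = 85280.00/4200.00 = 20.30 mm; y_c = 326400.00/4200.00 = 77.71 mm.

x_c = 20.30 mm, y_c = 77.71 mm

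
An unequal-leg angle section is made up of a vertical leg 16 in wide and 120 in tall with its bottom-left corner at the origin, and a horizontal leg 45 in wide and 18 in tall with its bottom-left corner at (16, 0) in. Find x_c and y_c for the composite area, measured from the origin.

vertical leg: A = 16 × 120 = 1920.00, centroid at (8.00, 60.00).
horizontal leg: A = 45 × 18 = 810.00, centroid at (38.50, 9.00).
ΣA = 2730.00 in²
ΣAx_c = (1920.00)(8.00) + (810.00)(38.50) = 46545.00 in³
ΣAy_c = (1920.00)(60.00) + (810.00)(9.00) = 122490.00 in³
x_c = 46545.00 / 2730.00 = 17.05 in
y_c = 122490.00 / 2730.00 = 44.87 in

x_c = 17.05 in, y_c = 44.87 in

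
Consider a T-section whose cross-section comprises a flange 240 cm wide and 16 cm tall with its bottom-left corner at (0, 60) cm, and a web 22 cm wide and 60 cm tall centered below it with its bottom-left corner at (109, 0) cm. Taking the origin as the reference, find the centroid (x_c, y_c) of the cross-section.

web: A = 22 × 60 = 1320.00, centroid at (120.00, 30.00).
flange: A = 240 × 16 = 3840.00, centroid at (120.00, 68.00).
ΣA = 5160.00 cm²
ΣAx_c = (1320.00)(120.00) + (3840.00)(120.00) = 619200.00 cm³
ΣAy_c = (1320.00)(30.00) + (3840.00)(68.00) = 300720.00 cm³
x_c = 619200.00 / 5160.00 = 120.00 cm
y_c = 300720.00 / 5160.00 = 58.28 cm

x_c = 120.00 cm, y_c = 58.28 cm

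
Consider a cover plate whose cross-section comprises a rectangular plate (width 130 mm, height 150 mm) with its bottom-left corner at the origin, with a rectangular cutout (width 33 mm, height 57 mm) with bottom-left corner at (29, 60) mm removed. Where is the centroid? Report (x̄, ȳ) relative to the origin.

plate: A = 130 × 150 = 19500.00, centroid at (65.00, 75.00).
hole: A = −(33 × 57) = -1881.00, centroid at (45.50, 88.50).
ΣA = 17619.00 mm²
ΣAx̄ = (19500.00)(65.00) + (-1881.00)(45.50) = 1181914.50 mm³
ΣAȳ = (19500.00)(75.00) + (-1881.00)(88.50) = 1296031.50 mm³
x̄ = 1181914.50 / 17619.00 = 67.08 mm
ȳ = 1296031.50 / 17619.00 = 73.56 mm

x̄ = 67.08 mm, ȳ = 73.56 mm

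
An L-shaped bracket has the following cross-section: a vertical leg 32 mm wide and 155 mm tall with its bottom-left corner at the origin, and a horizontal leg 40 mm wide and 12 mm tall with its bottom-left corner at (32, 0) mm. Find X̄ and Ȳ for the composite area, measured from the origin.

vertical leg: A = 32 × 155 = 4960.00, centroid at (16.00, 77.50).
horizontal leg: A = 40 × 12 = 480.00, centroid at (52.00, 6.00).
ΣA = 5440.00 mm², ΣAX̄ = 104320.00 mm³, ΣAȲ = 387280.00 mm³.
X̄ = 104320.00/5440.00 = 19.18 mm; Ȳ = 387280.00/5440.00 = 71.19 mm.

X̄ = 19.18 mm, Ȳ = 71.19 mm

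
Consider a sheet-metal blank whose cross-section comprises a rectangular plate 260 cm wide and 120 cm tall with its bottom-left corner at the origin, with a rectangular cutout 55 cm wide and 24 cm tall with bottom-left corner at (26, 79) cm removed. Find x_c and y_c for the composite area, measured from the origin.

x_c = 133.38 cm, y_c = 58.63 cm

Part | A | x̄ᵢ | ȳᵢ | A·x̄ᵢ | A·ȳᵢ
plate | 31200.00 | 130.00 | 60.00 | 4056000.00 | 1872000.00
hole | -1320.00 | 53.50 | 91.00 | -70620.00 | -120120.00
Σ | 29880.00 |  |  | 3985380.00 | 1751880.00
x_c = 3985380.00 / 29880.00 = 133.38 cm
y_c = 1751880.00 / 29880.00 = 58.63 cm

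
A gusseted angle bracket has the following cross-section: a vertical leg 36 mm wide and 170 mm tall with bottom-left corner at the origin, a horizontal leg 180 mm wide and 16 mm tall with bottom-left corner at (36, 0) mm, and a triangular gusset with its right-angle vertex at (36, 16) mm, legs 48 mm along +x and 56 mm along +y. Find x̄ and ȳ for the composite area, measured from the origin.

x̄ = 52.49 mm, ȳ = 57.02 mm

vertical leg: A = 36 × 170 = 6120.00, centroid at (18.00, 85.00).
horizontal leg: A = 180 × 16 = 2880.00, centroid at (126.00, 8.00).
gusset: A = ½·48·56 = 1344.00, centroid at (52.00, 34.67).
ΣA = 10344.00 mm²
ΣAx̄ = (6120.00)(18.00) + (2880.00)(126.00) + (1344.00)(52.00) = 542928.00 mm³
ΣAȳ = (6120.00)(85.00) + (2880.00)(8.00) + (1344.00)(34.67) = 589832.00 mm³
x̄ = 542928.00 / 10344.00 = 52.49 mm
ȳ = 589832.00 / 10344.00 = 57.02 mm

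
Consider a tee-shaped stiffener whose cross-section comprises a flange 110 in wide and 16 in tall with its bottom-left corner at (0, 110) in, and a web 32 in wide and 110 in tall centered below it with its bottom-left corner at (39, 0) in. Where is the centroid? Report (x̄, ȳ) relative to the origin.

Part | A | x̄ᵢ | ȳᵢ | A·x̄ᵢ | A·ȳᵢ
web | 3520.00 | 55.00 | 55.00 | 193600.00 | 193600.00
flange | 1760.00 | 55.00 | 118.00 | 96800.00 | 207680.00
Σ | 5280.00 |  |  | 290400.00 | 401280.00
x̄ = 290400.00 / 5280.00 = 55.00 in
ȳ = 401280.00 / 5280.00 = 76.00 in

x̄ = 55.00 in, ȳ = 76.00 in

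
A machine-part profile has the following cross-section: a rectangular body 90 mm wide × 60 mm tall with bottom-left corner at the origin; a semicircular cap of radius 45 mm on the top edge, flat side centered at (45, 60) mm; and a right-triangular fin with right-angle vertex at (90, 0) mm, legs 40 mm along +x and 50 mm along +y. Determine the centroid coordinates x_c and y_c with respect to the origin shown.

Part | A | x̄ᵢ | ȳᵢ | A·x̄ᵢ | A·ȳᵢ
rectangular body | 5400.00 | 45.00 | 30.00 | 243000.00 | 162000.00
semicircular top | 3180.86 | 45.00 | 79.10 | 143138.82 | 251601.75
triangular fin | 1000.00 | 103.33 | 16.67 | 103333.33 | 16666.67
Σ | 9580.86 |  |  | 489472.15 | 430268.42
x_c = 489472.15 / 9580.86 = 51.09 mm
y_c = 430268.42 / 9580.86 = 44.91 mm

x_c = 51.09 mm, y_c = 44.91 mm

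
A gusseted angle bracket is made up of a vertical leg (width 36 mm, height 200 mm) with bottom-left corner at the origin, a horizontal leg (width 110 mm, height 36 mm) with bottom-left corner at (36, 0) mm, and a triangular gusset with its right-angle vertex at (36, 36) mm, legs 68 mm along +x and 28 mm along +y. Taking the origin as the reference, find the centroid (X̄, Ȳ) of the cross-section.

X̄ = 45.06 mm, Ȳ = 68.89 mm

vertical leg: A = 36 × 200 = 7200.00, centroid at (18.00, 100.00).
horizontal leg: A = 110 × 36 = 3960.00, centroid at (91.00, 18.00).
gusset: A = ½·68·28 = 952.00, centroid at (58.67, 45.33).
ΣA = 12112.00 mm², ΣAX̄ = 545810.67 mm³, ΣAȲ = 834437.33 mm³.
X̄ = 545810.67/12112.00 = 45.06 mm; Ȳ = 834437.33/12112.00 = 68.89 mm.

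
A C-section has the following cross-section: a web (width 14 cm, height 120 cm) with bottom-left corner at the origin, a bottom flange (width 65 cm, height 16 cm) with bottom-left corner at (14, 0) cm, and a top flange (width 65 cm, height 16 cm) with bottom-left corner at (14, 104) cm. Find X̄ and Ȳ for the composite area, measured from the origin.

X̄ = 28.85 cm, Ȳ = 60.00 cm

Part | A | x̄ᵢ | ȳᵢ | A·x̄ᵢ | A·ȳᵢ
web | 1680.00 | 7.00 | 60.00 | 11760.00 | 100800.00
bottom flange | 1040.00 | 46.50 | 8.00 | 48360.00 | 8320.00
top flange | 1040.00 | 46.50 | 112.00 | 48360.00 | 116480.00
Σ | 3760.00 |  |  | 108480.00 | 225600.00
X̄ = 108480.00 / 3760.00 = 28.85 cm
Ȳ = 225600.00 / 3760.00 = 60.00 cm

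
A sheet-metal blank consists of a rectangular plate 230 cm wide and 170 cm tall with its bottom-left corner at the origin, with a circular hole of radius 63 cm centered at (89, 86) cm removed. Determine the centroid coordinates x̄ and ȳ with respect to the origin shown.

x̄ = 127.17 cm, ȳ = 84.53 cm

plate: A = 230 × 170 = 39100.00, centroid at (115.00, 85.00).
hole: A = −π·63² = -12468.98, centroid at (89.00, 86.00).
ΣA = 26631.02 cm²
ΣAx̄ = (39100.00)(115.00) + (-12468.98)(89.00) = 3386760.67 cm³
ΣAȳ = (39100.00)(85.00) + (-12468.98)(86.00) = 2251167.61 cm³
x̄ = 3386760.67 / 26631.02 = 127.17 cm
ȳ = 2251167.61 / 26631.02 = 84.53 cm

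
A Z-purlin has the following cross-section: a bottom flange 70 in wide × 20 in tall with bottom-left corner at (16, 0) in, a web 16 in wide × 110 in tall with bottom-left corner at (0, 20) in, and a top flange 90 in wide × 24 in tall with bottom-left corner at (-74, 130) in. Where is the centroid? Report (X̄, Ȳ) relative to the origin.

Part | A | x̄ᵢ | ȳᵢ | A·x̄ᵢ | A·ȳᵢ
bottom flange | 1400.00 | 51.00 | 10.00 | 71400.00 | 14000.00
web | 1760.00 | 8.00 | 75.00 | 14080.00 | 132000.00
top flange | 2160.00 | -29.00 | 142.00 | -62640.00 | 306720.00
Σ | 5320.00 |  |  | 22840.00 | 452720.00
X̄ = 22840.00 / 5320.00 = 4.29 in
Ȳ = 452720.00 / 5320.00 = 85.10 in

X̄ = 4.29 in, Ȳ = 85.10 in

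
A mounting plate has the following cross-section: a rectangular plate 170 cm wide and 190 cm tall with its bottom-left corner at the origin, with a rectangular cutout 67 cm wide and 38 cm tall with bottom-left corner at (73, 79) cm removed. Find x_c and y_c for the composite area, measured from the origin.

x_c = 83.16 cm, y_c = 94.74 cm

Part | A | x̄ᵢ | ȳᵢ | A·x̄ᵢ | A·ȳᵢ
plate | 32300.00 | 85.00 | 95.00 | 2745500.00 | 3068500.00
hole | -2546.00 | 106.50 | 98.00 | -271149.00 | -249508.00
Σ | 29754.00 |  |  | 2474351.00 | 2818992.00
x_c = 2474351.00 / 29754.00 = 83.16 cm
y_c = 2818992.00 / 29754.00 = 94.74 cm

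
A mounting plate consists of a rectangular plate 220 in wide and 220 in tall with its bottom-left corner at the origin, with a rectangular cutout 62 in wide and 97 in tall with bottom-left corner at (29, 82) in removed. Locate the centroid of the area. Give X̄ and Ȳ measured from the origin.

plate: A = 220 × 220 = 48400.00, centroid at (110.00, 110.00).
hole: A = −(62 × 97) = -6014.00, centroid at (60.00, 130.50).
ΣA = 42386.00 in², ΣAX̄ = 4963160.00 in³, ΣAȲ = 4539173.00 in³.
X̄ = 4963160.00/42386.00 = 117.09 in; Ȳ = 4539173.00/42386.00 = 107.09 in.

X̄ = 117.09 in, Ȳ = 107.09 in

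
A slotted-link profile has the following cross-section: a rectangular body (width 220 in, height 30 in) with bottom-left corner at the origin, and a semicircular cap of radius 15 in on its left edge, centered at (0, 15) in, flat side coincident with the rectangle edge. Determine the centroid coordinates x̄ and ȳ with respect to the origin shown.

x̄ = 104.09 in, ȳ = 15.00 in

rectangular body: A = 220 × 30 = 6600.00, centroid at (110.00, 15.00).
semicircular end: A = ½π·15² = 353.43, centroid at (-6.37, 15.00).
ΣA = 6953.43 in²
ΣAx̄ = (6600.00)(110.00) + (353.43)(-6.37) = 723750.00 in³
ΣAȳ = (6600.00)(15.00) + (353.43)(15.00) = 104301.44 in³
x̄ = 723750.00 / 6953.43 = 104.09 in
ȳ = 104301.44 / 6953.43 = 15.00 in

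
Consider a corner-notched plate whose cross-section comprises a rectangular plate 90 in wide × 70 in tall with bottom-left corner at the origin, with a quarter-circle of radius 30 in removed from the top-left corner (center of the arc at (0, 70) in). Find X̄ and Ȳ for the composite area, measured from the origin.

Part | A | x̄ᵢ | ȳᵢ | A·x̄ᵢ | A·ȳᵢ
plate | 6300.00 | 45.00 | 35.00 | 283500.00 | 220500.00
removed quarter-circle | -706.86 | 12.73 | 57.27 | -9000.00 | -40480.08
Σ | 5593.14 |  |  | 274500.00 | 180019.92
X̄ = 274500.00 / 5593.14 = 49.08 in
Ȳ = 180019.92 / 5593.14 = 32.19 in

X̄ = 49.08 in, Ȳ = 32.19 in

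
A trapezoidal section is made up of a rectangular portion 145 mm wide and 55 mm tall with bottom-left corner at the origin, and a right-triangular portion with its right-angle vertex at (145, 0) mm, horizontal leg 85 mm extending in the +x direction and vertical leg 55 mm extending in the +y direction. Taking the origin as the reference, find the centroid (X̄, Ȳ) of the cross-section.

X̄ = 95.36 mm, Ȳ = 25.42 mm

rectangular portion: A = 145 × 55 = 7975.00, centroid at (72.50, 27.50).
triangular portion: A = ½·85·55 = 2337.50, centroid at (173.33, 18.33).
ΣA = 10312.50 mm², ΣAX̄ = 983354.17 mm³, ΣAȲ = 262166.67 mm³.
X̄ = 983354.17/10312.50 = 95.36 mm; Ȳ = 262166.67/10312.50 = 25.42 mm.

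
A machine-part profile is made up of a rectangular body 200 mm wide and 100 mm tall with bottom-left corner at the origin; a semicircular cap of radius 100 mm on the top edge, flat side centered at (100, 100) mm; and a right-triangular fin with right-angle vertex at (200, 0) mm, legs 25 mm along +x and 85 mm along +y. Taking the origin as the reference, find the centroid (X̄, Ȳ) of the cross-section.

X̄ = 103.13 mm, Ȳ = 88.86 mm

rectangular body: A = 200 × 100 = 20000.00, centroid at (100.00, 50.00).
semicircular top: A = ½π·100² = 15707.96, centroid at (100.00, 142.44).
triangular fin: A = ½·25·85 = 1062.50, centroid at (208.33, 28.33).
ΣA = 36770.46 mm², ΣAX̄ = 3792150.49 mm³, ΣAȲ = 3267567.16 mm³.
X̄ = 3792150.49/36770.46 = 103.13 mm; Ȳ = 3267567.16/36770.46 = 88.86 mm.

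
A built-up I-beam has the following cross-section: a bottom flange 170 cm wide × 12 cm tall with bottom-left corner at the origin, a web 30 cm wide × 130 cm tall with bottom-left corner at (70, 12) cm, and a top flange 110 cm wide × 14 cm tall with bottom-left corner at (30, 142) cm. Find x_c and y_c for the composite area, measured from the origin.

Part | A | x̄ᵢ | ȳᵢ | A·x̄ᵢ | A·ȳᵢ
bottom flange | 2040.00 | 85.00 | 6.00 | 173400.00 | 12240.00
web | 3900.00 | 85.00 | 77.00 | 331500.00 | 300300.00
top flange | 1540.00 | 85.00 | 149.00 | 130900.00 | 229460.00
Σ | 7480.00 |  |  | 635800.00 | 542000.00
x_c = 635800.00 / 7480.00 = 85.00 cm
y_c = 542000.00 / 7480.00 = 72.46 cm

x_c = 85.00 cm, y_c = 72.46 cm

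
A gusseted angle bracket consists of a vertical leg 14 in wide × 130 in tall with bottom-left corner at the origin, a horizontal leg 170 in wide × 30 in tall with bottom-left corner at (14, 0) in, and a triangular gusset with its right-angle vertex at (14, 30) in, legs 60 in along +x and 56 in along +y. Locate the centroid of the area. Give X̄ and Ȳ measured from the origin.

X̄ = 66.83 in, Ȳ = 32.16 in

vertical leg: A = 14 × 130 = 1820.00, centroid at (7.00, 65.00).
horizontal leg: A = 170 × 30 = 5100.00, centroid at (99.00, 15.00).
gusset: A = ½·60·56 = 1680.00, centroid at (34.00, 48.67).
ΣA = 8600.00 in², ΣAX̄ = 574760.00 in³, ΣAȲ = 276560.00 in³.
X̄ = 574760.00/8600.00 = 66.83 in; Ȳ = 276560.00/8600.00 = 32.16 in.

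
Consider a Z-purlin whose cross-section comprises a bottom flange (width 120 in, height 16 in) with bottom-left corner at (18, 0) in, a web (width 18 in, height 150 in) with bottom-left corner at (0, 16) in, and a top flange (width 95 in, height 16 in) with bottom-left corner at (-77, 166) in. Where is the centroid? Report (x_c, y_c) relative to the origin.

x_c = 21.05 in, y_c = 85.59 in

Part | A | x̄ᵢ | ȳᵢ | A·x̄ᵢ | A·ȳᵢ
bottom flange | 1920.00 | 78.00 | 8.00 | 149760.00 | 15360.00
web | 2700.00 | 9.00 | 91.00 | 24300.00 | 245700.00
top flange | 1520.00 | -29.50 | 174.00 | -44840.00 | 264480.00
Σ | 6140.00 |  |  | 129220.00 | 525540.00
x_c = 129220.00 / 6140.00 = 21.05 in
y_c = 525540.00 / 6140.00 = 85.59 in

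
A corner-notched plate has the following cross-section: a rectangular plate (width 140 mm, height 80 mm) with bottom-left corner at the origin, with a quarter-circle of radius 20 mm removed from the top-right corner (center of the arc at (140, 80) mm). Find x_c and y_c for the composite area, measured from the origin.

x_c = 68.22 mm, y_c = 39.09 mm

plate: A = 140 × 80 = 11200.00, centroid at (70.00, 40.00).
removed quarter-circle: A = −¼π·20² = -314.16, centroid at (131.51, 71.51).
ΣA = 10885.84 mm², ΣAx_c = 742684.37 mm³, ΣAy_c = 425533.93 mm³.
x_c = 742684.37/10885.84 = 68.22 mm; y_c = 425533.93/10885.84 = 39.09 mm.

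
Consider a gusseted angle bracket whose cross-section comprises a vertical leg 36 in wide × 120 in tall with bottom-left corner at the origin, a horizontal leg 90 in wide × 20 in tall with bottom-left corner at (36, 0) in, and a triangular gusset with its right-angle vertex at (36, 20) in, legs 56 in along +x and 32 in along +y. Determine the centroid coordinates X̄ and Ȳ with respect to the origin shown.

X̄ = 38.85 in, Ȳ = 43.43 in

Part | A | x̄ᵢ | ȳᵢ | A·x̄ᵢ | A·ȳᵢ
vertical leg | 4320.00 | 18.00 | 60.00 | 77760.00 | 259200.00
horizontal leg | 1800.00 | 81.00 | 10.00 | 145800.00 | 18000.00
gusset | 896.00 | 54.67 | 30.67 | 48981.33 | 27477.33
Σ | 7016.00 |  |  | 272541.33 | 304677.33
X̄ = 272541.33 / 7016.00 = 38.85 in
Ȳ = 304677.33 / 7016.00 = 43.43 in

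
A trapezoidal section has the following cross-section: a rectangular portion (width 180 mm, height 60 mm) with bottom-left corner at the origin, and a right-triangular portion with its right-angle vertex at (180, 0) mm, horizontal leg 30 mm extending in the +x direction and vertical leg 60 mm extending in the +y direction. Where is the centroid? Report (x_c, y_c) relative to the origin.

x_c = 97.69 mm, y_c = 29.23 mm

Part | A | x̄ᵢ | ȳᵢ | A·x̄ᵢ | A·ȳᵢ
rectangular portion | 10800.00 | 90.00 | 30.00 | 972000.00 | 324000.00
triangular portion | 900.00 | 190.00 | 20.00 | 171000.00 | 18000.00
Σ | 11700.00 |  |  | 1143000.00 | 342000.00
x_c = 1143000.00 / 11700.00 = 97.69 mm
y_c = 342000.00 / 11700.00 = 29.23 mm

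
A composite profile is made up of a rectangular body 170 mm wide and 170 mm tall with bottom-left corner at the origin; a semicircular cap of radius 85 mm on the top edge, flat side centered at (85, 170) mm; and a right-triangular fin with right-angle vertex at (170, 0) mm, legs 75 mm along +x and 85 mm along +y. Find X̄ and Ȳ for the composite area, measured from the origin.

Part | A | x̄ᵢ | ȳᵢ | A·x̄ᵢ | A·ȳᵢ
rectangular body | 28900.00 | 85.00 | 85.00 | 2456500.00 | 2456500.00
semicircular top | 11349.00 | 85.00 | 206.08 | 964665.29 | 2338747.26
triangular fin | 3187.50 | 195.00 | 28.33 | 621562.50 | 90312.50
Σ | 43436.50 |  |  | 4042727.79 | 4885559.76
X̄ = 4042727.79 / 43436.50 = 93.07 mm
Ȳ = 4885559.76 / 43436.50 = 112.48 mm

X̄ = 93.07 mm, Ȳ = 112.48 mm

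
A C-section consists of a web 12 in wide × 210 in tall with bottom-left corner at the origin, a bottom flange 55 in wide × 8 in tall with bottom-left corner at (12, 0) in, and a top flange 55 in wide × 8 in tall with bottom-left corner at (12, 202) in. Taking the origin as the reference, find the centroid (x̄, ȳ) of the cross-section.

x̄ = 14.67 in, ȳ = 105.00 in

web: A = 12 × 210 = 2520.00, centroid at (6.00, 105.00).
bottom flange: A = 55 × 8 = 440.00, centroid at (39.50, 4.00).
top flange: A = 55 × 8 = 440.00, centroid at (39.50, 206.00).
ΣA = 3400.00 in²
ΣAx̄ = (2520.00)(6.00) + (440.00)(39.50) + (440.00)(39.50) = 49880.00 in³
ΣAȳ = (2520.00)(105.00) + (440.00)(4.00) + (440.00)(206.00) = 357000.00 in³
x̄ = 49880.00 / 3400.00 = 14.67 in
ȳ = 357000.00 / 3400.00 = 105.00 in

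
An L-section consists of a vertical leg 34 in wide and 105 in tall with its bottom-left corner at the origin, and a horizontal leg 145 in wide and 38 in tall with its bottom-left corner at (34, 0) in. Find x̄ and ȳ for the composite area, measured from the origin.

Part | A | x̄ᵢ | ȳᵢ | A·x̄ᵢ | A·ȳᵢ
vertical leg | 3570.00 | 17.00 | 52.50 | 60690.00 | 187425.00
horizontal leg | 5510.00 | 106.50 | 19.00 | 586815.00 | 104690.00
Σ | 9080.00 |  |  | 647505.00 | 292115.00
x̄ = 647505.00 / 9080.00 = 71.31 in
ȳ = 292115.00 / 9080.00 = 32.17 in

x̄ = 71.31 in, ȳ = 32.17 in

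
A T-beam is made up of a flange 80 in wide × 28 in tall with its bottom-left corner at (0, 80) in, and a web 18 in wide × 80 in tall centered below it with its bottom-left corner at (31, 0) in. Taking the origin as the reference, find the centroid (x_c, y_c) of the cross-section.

x_c = 40.00 in, y_c = 72.87 in

web: A = 18 × 80 = 1440.00, centroid at (40.00, 40.00).
flange: A = 80 × 28 = 2240.00, centroid at (40.00, 94.00).
ΣA = 3680.00 in²
ΣAx_c = (1440.00)(40.00) + (2240.00)(40.00) = 147200.00 in³
ΣAy_c = (1440.00)(40.00) + (2240.00)(94.00) = 268160.00 in³
x_c = 147200.00 / 3680.00 = 40.00 in
y_c = 268160.00 / 3680.00 = 72.87 in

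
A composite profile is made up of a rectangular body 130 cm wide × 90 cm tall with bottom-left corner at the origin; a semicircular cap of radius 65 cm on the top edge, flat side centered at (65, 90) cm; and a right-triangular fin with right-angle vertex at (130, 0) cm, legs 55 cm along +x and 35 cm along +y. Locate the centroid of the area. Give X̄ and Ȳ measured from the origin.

Part | A | x̄ᵢ | ȳᵢ | A·x̄ᵢ | A·ȳᵢ
rectangular body | 11700.00 | 65.00 | 45.00 | 760500.00 | 526500.00
semicircular top | 6636.61 | 65.00 | 117.59 | 431379.94 | 780378.64
triangular fin | 962.50 | 148.33 | 11.67 | 142770.83 | 11229.17
Σ | 19299.11 |  |  | 1334650.77 | 1318107.80
X̄ = 1334650.77 / 19299.11 = 69.16 cm
Ȳ = 1318107.80 / 19299.11 = 68.30 cm

X̄ = 69.16 cm, Ȳ = 68.30 cm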